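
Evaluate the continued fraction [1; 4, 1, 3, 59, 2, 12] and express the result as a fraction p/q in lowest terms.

34351/28378

Work from the innermost term outward:
Start with 12.
2 + 1/(12/1) = 2 + 1/12 = 25/12
59 + 1/(25/12) = 59 + 12/25 = 1487/25
3 + 1/(1487/25) = 3 + 25/1487 = 4486/1487
1 + 1/(4486/1487) = 1 + 1487/4486 = 5973/4486
4 + 1/(5973/4486) = 4 + 4486/5973 = 28378/5973
1 + 1/(28378/5973) = 1 + 5973/28378 = 34351/28378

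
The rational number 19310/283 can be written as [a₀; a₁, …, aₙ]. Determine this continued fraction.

[68; 4, 3, 2, 9]

⌊19310/283⌋ = 68, remainder 66
⌊283/66⌋ = 4, remainder 19
⌊66/19⌋ = 3, remainder 9
⌊19/9⌋ = 2, remainder 1
⌊9/1⌋ = 9, remainder 0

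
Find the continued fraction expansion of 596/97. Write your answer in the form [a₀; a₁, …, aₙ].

⌊596/97⌋ = 6, remainder 14
⌊97/14⌋ = 6, remainder 13
⌊14/13⌋ = 1, remainder 1
⌊13/1⌋ = 13, remainder 0

[6; 6, 1, 13]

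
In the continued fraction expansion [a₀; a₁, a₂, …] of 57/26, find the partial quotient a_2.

57 ÷ 26 → quotient 2, remainder 5
26 ÷ 5 → quotient 5, remainder 1
5 ÷ 1 → quotient 5, remainder 0

5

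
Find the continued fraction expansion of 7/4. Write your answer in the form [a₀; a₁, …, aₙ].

[1; 1, 3]

Apply division with remainder until the remainder is 0:
⌊7/4⌋ = 1, remainder 3
⌊4/3⌋ = 1, remainder 1
⌊3/1⌋ = 3, remainder 0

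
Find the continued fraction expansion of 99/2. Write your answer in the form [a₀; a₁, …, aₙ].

Apply division with remainder until the remainder is 0:
⌊99/2⌋ = 49, remainder 1
⌊2/1⌋ = 2, remainder 0

[49; 2]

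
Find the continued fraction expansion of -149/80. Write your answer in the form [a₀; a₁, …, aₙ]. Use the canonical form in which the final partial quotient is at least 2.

[-2; 7, 3, 1, 2]

⌊-149/80⌋ = -2, remainder 11
⌊80/11⌋ = 7, remainder 3
⌊11/3⌋ = 3, remainder 2
⌊3/2⌋ = 1, remainder 1
⌊2/1⌋ = 2, remainder 0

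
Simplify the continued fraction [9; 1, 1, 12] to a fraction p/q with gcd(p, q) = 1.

Compute successive convergents:
a_0 = 9: 9/1
a_1 = 1: 10/1
a_2 = 1: 19/2
a_3 = 12: 238/25

238/25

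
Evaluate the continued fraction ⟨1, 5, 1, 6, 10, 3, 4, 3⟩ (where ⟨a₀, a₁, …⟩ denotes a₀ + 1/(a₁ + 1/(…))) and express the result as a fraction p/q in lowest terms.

21078/18005

a_0 = 1: 1/1
a_1 = 5: 6/5
a_2 = 1: 7/6
a_3 = 6: 48/41
a_4 = 10: 487/416
a_5 = 3: 1509/1289
a_6 = 4: 6523/5572
a_7 = 3: 21078/18005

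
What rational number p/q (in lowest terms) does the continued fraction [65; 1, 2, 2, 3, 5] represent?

Work from the innermost term outward:
Start with 5.
3 + 1/(5/1) = 3 + 1/5 = 16/5
2 + 1/(16/5) = 2 + 5/16 = 37/16
2 + 1/(37/16) = 2 + 16/37 = 90/37
1 + 1/(90/37) = 1 + 37/90 = 127/90
65 + 1/(127/90) = 65 + 90/127 = 8345/127

8345/127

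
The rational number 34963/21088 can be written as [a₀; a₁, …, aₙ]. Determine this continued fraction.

34963 ÷ 21088 → quotient 1, remainder 13875
21088 ÷ 13875 → quotient 1, remainder 7213
13875 ÷ 7213 → quotient 1, remainder 6662
7213 ÷ 6662 → quotient 1, remainder 551
6662 ÷ 551 → quotient 12, remainder 50
551 ÷ 50 → quotient 11, remainder 1
50 ÷ 1 → quotient 50, remainder 0

[1; 1, 1, 1, 12, 11, 50]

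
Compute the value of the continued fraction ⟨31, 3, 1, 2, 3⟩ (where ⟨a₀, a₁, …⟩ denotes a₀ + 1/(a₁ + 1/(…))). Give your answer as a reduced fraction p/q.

Compute successive convergents:
a_0 = 31: 31/1
a_1 = 3: 94/3
a_2 = 1: 125/4
a_3 = 2: 344/11
a_4 = 3: 1157/37

1157/37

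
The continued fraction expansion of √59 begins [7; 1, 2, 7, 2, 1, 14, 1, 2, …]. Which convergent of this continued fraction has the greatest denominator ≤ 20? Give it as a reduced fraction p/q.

List convergents until the denominator exceeds the bound:
a_0 = 7: 7/1  (≤ bound)
a_1 = 1: 8/1  (≤ bound)
a_2 = 2: 23/3  (≤ bound)
a_3 = 7: 169/22  (> 20, stop)

23/3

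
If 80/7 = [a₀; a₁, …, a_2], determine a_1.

80 ÷ 7 → quotient 11, remainder 3
7 ÷ 3 → quotient 2, remainder 1

2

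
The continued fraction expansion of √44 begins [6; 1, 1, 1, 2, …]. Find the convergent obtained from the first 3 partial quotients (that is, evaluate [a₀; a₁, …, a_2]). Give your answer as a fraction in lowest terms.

a_0 = 6: 6/1
a_1 = 1: 7/1
a_2 = 1: 13/2

13/2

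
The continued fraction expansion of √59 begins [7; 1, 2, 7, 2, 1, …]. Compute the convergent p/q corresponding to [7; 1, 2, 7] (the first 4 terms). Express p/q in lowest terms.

169/22

Use the convergent recurrence hₖ = aₖ·hₖ₋₁ + hₖ₋₂ (and likewise for the denominators kₖ):
a_0 = 7: 7/1
a_1 = 1: 8/1
a_2 = 2: 23/3
a_3 = 7: 169/22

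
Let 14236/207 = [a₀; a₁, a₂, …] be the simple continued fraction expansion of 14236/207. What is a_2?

Apply division with remainder until the remainder is 0:
14236 ÷ 207 → quotient 68, remainder 160
207 ÷ 160 → quotient 1, remainder 47
160 ÷ 47 → quotient 3, remainder 19

3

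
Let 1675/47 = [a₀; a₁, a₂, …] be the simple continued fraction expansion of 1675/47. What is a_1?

⌊1675/47⌋ = 35, remainder 30
⌊47/30⌋ = 1, remainder 17

1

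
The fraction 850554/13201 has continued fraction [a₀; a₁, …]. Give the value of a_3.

⌊850554/13201⌋ = 64, remainder 5690
⌊13201/5690⌋ = 2, remainder 1821
⌊5690/1821⌋ = 3, remainder 227
⌊1821/227⌋ = 8, remainder 5

8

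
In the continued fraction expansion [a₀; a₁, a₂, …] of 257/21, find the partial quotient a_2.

257 = 12·21 + 5, so a_0 = 12
21 = 4·5 + 1, so a_1 = 4
5 = 5·1 + 0, so a_2 = 5

5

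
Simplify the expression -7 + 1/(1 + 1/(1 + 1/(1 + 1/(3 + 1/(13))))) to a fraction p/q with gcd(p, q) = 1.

Start with 13.
3 + 1/(13/1) = 3 + 1/13 = 40/13
1 + 1/(40/13) = 1 + 13/40 = 53/40
1 + 1/(53/40) = 1 + 40/53 = 93/53
1 + 1/(93/53) = 1 + 53/93 = 146/93
-7 + 1/(146/93) = -7 + 93/146 = -929/146

-929/146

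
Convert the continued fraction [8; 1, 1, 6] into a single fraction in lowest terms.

Start with 6.
1 + 1/(6/1) = 1 + 1/6 = 7/6
1 + 1/(7/6) = 1 + 6/7 = 13/7
8 + 1/(13/7) = 8 + 7/13 = 111/13

111/13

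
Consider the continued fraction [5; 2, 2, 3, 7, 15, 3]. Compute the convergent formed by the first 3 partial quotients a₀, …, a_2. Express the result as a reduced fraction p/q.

27/5

a_0 = 5: 5/1
a_1 = 2: 11/2
a_2 = 2: 27/5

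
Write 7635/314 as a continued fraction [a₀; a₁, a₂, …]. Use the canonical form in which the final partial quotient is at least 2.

Apply division with remainder until the remainder is 0:
⌊7635/314⌋ = 24, remainder 99
⌊314/99⌋ = 3, remainder 17
⌊99/17⌋ = 5, remainder 14
⌊17/14⌋ = 1, remainder 3
⌊14/3⌋ = 4, remainder 2
⌊3/2⌋ = 1, remainder 1
⌊2/1⌋ = 2, remainder 0

[24; 3, 5, 1, 4, 1, 2]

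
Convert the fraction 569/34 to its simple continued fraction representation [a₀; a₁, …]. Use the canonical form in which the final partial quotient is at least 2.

569 = 16·34 + 25, so a_0 = 16
34 = 1·25 + 9, so a_1 = 1
25 = 2·9 + 7, so a_2 = 2
9 = 1·7 + 2, so a_3 = 1
7 = 3·2 + 1, so a_4 = 3
2 = 2·1 + 0, so a_5 = 2

[16; 1, 2, 1, 3, 2]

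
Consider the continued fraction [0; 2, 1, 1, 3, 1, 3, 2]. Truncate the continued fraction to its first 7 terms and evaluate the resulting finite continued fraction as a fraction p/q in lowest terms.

34/87

Use the convergent recurrence hₖ = aₖ·hₖ₋₁ + hₖ₋₂ (and likewise for the denominators kₖ):
a_0 = 0: 0/1
a_1 = 2: 1/2
a_2 = 1: 1/3
a_3 = 1: 2/5
a_4 = 3: 7/18
a_5 = 1: 9/23
a_6 = 3: 34/87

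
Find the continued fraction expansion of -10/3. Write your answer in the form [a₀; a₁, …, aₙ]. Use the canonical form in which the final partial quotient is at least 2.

-10 = -4·3 + 2, so a_0 = -4
3 = 1·2 + 1, so a_1 = 1
2 = 2·1 + 0, so a_2 = 2

[-4; 1, 2]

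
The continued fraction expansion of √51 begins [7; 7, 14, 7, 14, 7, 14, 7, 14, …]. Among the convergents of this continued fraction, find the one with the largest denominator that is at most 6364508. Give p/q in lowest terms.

a_0 = 7: 7/1  (≤ bound)
a_1 = 7: 50/7  (≤ bound)
a_2 = 14: 707/99  (≤ bound)
a_3 = 7: 4999/700  (≤ bound)
a_4 = 14: 70693/9899  (≤ bound)
a_5 = 7: 499850/69993  (≤ bound)
a_6 = 14: 7068593/989801  (≤ bound)
a_7 = 7: 49980001/6998600  (> 6364508, stop)

7068593/989801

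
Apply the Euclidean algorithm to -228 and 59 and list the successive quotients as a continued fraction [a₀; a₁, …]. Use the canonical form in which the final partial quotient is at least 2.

[-4; 7, 2, 1, 2]

-228 = -4·59 + 8, so a_0 = -4
59 = 7·8 + 3, so a_1 = 7
8 = 2·3 + 2, so a_2 = 2
3 = 1·2 + 1, so a_3 = 1
2 = 2·1 + 0, so a_4 = 2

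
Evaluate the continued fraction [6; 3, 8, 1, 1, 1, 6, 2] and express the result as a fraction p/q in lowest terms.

7326/1159

Build up convergents one term at a time:
a_0 = 6: 6/1
a_1 = 3: 19/3
a_2 = 8: 158/25
a_3 = 1: 177/28
a_4 = 1: 335/53
a_5 = 1: 512/81
a_6 = 6: 3407/539
a_7 = 2: 7326/1159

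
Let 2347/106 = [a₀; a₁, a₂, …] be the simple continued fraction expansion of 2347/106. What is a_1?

7

2347 = 22·106 + 15, so a_0 = 22
106 = 7·15 + 1, so a_1 = 7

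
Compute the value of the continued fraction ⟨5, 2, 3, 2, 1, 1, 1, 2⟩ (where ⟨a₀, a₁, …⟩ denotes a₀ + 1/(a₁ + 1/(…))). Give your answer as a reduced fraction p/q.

886/163

Start with 2.
1 + 1/(2/1) = 1 + 1/2 = 3/2
1 + 1/(3/2) = 1 + 2/3 = 5/3
1 + 1/(5/3) = 1 + 3/5 = 8/5
2 + 1/(8/5) = 2 + 5/8 = 21/8
3 + 1/(21/8) = 3 + 8/21 = 71/21
2 + 1/(71/21) = 2 + 21/71 = 163/71
5 + 1/(163/71) = 5 + 71/163 = 886/163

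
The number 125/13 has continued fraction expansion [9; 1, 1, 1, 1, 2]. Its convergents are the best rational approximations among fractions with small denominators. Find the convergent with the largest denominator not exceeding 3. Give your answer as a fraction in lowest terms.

29/3

a_0 = 9: 9/1  (≤ bound)
a_1 = 1: 10/1  (≤ bound)
a_2 = 1: 19/2  (≤ bound)
a_3 = 1: 29/3  (≤ bound)
a_4 = 1: 48/5  (> 3, stop)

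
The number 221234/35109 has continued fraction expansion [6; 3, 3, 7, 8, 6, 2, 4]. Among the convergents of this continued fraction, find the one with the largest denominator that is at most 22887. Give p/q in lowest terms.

49579/7868

a_0 = 6: 6/1  (≤ bound)
a_1 = 3: 19/3  (≤ bound)
a_2 = 3: 63/10  (≤ bound)
a_3 = 7: 460/73  (≤ bound)
a_4 = 8: 3743/594  (≤ bound)
a_5 = 6: 22918/3637  (≤ bound)
a_6 = 2: 49579/7868  (≤ bound)
a_7 = 4: 221234/35109  (> 22887, stop)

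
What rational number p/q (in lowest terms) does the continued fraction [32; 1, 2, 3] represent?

Starting at the tail and folding back:
Start with 3.
2 + 1/(3/1) = 2 + 1/3 = 7/3
1 + 1/(7/3) = 1 + 3/7 = 10/7
32 + 1/(10/7) = 32 + 7/10 = 327/10

327/10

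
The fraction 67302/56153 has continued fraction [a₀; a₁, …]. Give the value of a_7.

⌊67302/56153⌋ = 1, remainder 11149
⌊56153/11149⌋ = 5, remainder 408
⌊11149/408⌋ = 27, remainder 133
⌊408/133⌋ = 3, remainder 9
⌊133/9⌋ = 14, remainder 7
⌊9/7⌋ = 1, remainder 2
⌊7/2⌋ = 3, remainder 1
⌊2/1⌋ = 2, remainder 0

2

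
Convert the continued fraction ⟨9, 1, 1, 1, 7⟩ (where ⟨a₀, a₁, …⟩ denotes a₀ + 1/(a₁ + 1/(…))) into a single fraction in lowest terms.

Work from the innermost term outward:
Start with 7.
1 + 1/(7/1) = 1 + 1/7 = 8/7
1 + 1/(8/7) = 1 + 7/8 = 15/8
1 + 1/(15/8) = 1 + 8/15 = 23/15
9 + 1/(23/15) = 9 + 15/23 = 222/23

222/23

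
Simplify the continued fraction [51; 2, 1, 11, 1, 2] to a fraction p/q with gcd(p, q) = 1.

5699/111

a_0 = 51: 51/1
a_1 = 2: 103/2
a_2 = 1: 154/3
a_3 = 11: 1797/35
a_4 = 1: 1951/38
a_5 = 2: 5699/111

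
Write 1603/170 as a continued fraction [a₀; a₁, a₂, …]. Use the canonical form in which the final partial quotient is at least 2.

Run the Euclidean algorithm, recording each quotient:
1603 ÷ 170 → quotient 9, remainder 73
170 ÷ 73 → quotient 2, remainder 24
73 ÷ 24 → quotient 3, remainder 1
24 ÷ 1 → quotient 24, remainder 0

[9; 2, 3, 24]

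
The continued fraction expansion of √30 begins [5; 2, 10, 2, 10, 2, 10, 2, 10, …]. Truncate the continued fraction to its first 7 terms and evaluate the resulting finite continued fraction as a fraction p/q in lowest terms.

55435/10121

a_0 = 5: 5/1
a_1 = 2: 11/2
a_2 = 10: 115/21
a_3 = 2: 241/44
a_4 = 10: 2525/461
a_5 = 2: 5291/966
a_6 = 10: 55435/10121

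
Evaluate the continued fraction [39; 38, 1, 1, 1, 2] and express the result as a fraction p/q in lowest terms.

a_0 = 39: 39/1
a_1 = 38: 1483/38
a_2 = 1: 1522/39
a_3 = 1: 3005/77
a_4 = 1: 4527/116
a_5 = 2: 12059/309

12059/309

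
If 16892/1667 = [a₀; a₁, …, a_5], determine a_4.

27

⌊16892/1667⌋ = 10, remainder 222
⌊1667/222⌋ = 7, remainder 113
⌊222/113⌋ = 1, remainder 109
⌊113/109⌋ = 1, remainder 4
⌊109/4⌋ = 27, remainder 1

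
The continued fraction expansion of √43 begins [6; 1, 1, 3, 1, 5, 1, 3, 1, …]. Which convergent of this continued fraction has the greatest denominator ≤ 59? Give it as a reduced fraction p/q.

a_0 = 6: 6/1  (≤ bound)
a_1 = 1: 7/1  (≤ bound)
a_2 = 1: 13/2  (≤ bound)
a_3 = 3: 46/7  (≤ bound)
a_4 = 1: 59/9  (≤ bound)
a_5 = 5: 341/52  (≤ bound)
a_6 = 1: 400/61  (> 59, stop)

341/52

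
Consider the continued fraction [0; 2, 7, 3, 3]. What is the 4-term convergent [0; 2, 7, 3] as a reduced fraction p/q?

Work from the innermost term outward:
Start with 3.
7 + 1/(3/1) = 7 + 1/3 = 22/3
2 + 1/(22/3) = 2 + 3/22 = 47/22
0 + 1/(47/22) = 0 + 22/47 = 22/47

22/47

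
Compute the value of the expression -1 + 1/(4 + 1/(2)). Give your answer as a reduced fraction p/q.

-7/9

a_0 = -1: -1/1
a_1 = 4: -3/4
a_2 = 2: -7/9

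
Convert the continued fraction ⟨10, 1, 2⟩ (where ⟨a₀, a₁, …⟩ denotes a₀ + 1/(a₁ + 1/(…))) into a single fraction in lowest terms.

a_0 = 10: 10/1
a_1 = 1: 11/1
a_2 = 2: 32/3

32/3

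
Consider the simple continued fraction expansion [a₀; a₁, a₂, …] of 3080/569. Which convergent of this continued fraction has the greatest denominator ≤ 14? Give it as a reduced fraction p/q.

65/12

a_0 = 5: 5/1  (≤ bound)
a_1 = 2: 11/2  (≤ bound)
a_2 = 2: 27/5  (≤ bound)
a_3 = 2: 65/12  (≤ bound)
a_4 = 1: 92/17  (> 14, stop)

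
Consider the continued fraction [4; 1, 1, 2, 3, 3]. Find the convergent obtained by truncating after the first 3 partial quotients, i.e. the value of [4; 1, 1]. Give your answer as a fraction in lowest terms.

9/2

Start with 1.
1 + 1/(1/1) = 1 + 1/1 = 2/1
4 + 1/(2/1) = 4 + 1/2 = 9/2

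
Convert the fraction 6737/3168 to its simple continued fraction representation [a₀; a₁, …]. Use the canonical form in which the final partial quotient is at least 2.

6737 ÷ 3168 → quotient 2, remainder 401
3168 ÷ 401 → quotient 7, remainder 361
401 ÷ 361 → quotient 1, remainder 40
361 ÷ 40 → quotient 9, remainder 1
40 ÷ 1 → quotient 40, remainder 0

[2; 7, 1, 9, 40]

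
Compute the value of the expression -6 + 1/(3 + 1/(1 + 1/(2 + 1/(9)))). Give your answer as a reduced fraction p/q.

-590/103

Use the convergent recurrence hₖ = aₖ·hₖ₋₁ + hₖ₋₂ (and likewise for the denominators kₖ):
a_0 = -6: -6/1
a_1 = 3: -17/3
a_2 = 1: -23/4
a_3 = 2: -63/11
a_4 = 9: -590/103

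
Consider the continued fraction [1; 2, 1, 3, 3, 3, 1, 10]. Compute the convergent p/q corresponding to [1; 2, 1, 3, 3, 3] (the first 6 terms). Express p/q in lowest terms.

Start with 3.
3 + 1/(3/1) = 3 + 1/3 = 10/3
3 + 1/(10/3) = 3 + 3/10 = 33/10
1 + 1/(33/10) = 1 + 10/33 = 43/33
2 + 1/(43/33) = 2 + 33/43 = 119/43
1 + 1/(119/43) = 1 + 43/119 = 162/119

162/119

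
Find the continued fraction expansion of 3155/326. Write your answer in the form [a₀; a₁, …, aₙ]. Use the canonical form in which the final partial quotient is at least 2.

[9; 1, 2, 9, 1, 1, 5]

3155 = 9·326 + 221, so a_0 = 9
326 = 1·221 + 105, so a_1 = 1
221 = 2·105 + 11, so a_2 = 2
105 = 9·11 + 6, so a_3 = 9
11 = 1·6 + 5, so a_4 = 1
6 = 1·5 + 1, so a_5 = 1
5 = 5·1 + 0, so a_6 = 5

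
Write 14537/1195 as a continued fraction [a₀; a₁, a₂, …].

[12; 6, 15, 6, 2]

14537 = 12·1195 + 197, so a_0 = 12
1195 = 6·197 + 13, so a_1 = 6
197 = 15·13 + 2, so a_2 = 15
13 = 6·2 + 1, so a_3 = 6
2 = 2·1 + 0, so a_4 = 2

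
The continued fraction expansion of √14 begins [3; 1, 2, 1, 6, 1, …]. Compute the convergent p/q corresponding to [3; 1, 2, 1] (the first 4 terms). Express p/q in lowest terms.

Compute successive convergents:
a_0 = 3: 3/1
a_1 = 1: 4/1
a_2 = 2: 11/3
a_3 = 1: 15/4

15/4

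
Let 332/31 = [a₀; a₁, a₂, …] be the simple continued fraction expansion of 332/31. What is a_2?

2

332 = 10·31 + 22, so a_0 = 10
31 = 1·22 + 9, so a_1 = 1
22 = 2·9 + 4, so a_2 = 2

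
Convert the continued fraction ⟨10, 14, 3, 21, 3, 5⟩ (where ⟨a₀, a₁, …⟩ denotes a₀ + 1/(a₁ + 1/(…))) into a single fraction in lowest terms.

149909/14887

a_0 = 10: 10/1
a_1 = 14: 141/14
a_2 = 3: 433/43
a_3 = 21: 9234/917
a_4 = 3: 28135/2794
a_5 = 5: 149909/14887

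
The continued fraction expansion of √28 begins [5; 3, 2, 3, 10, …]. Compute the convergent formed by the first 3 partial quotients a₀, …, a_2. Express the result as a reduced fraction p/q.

37/7

Start with 2.
3 + 1/(2/1) = 3 + 1/2 = 7/2
5 + 1/(7/2) = 5 + 2/7 = 37/7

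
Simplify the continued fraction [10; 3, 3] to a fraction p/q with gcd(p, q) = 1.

a_0 = 10: 10/1
a_1 = 3: 31/3
a_2 = 3: 103/10

103/10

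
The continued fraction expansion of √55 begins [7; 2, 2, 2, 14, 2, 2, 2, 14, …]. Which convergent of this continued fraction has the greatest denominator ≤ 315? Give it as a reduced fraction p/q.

List convergents until the denominator exceeds the bound:
a_0 = 7: 7/1  (≤ bound)
a_1 = 2: 15/2  (≤ bound)
a_2 = 2: 37/5  (≤ bound)
a_3 = 2: 89/12  (≤ bound)
a_4 = 14: 1283/173  (≤ bound)
a_5 = 2: 2655/358  (> 315, stop)

1283/173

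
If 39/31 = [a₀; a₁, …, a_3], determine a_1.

3

39 = 1·31 + 8, so a_0 = 1
31 = 3·8 + 7, so a_1 = 3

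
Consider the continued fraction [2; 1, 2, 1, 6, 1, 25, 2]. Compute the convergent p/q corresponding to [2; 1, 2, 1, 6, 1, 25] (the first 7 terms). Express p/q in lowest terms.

Compute successive convergents:
a_0 = 2: 2/1
a_1 = 1: 3/1
a_2 = 2: 8/3
a_3 = 1: 11/4
a_4 = 6: 74/27
a_5 = 1: 85/31
a_6 = 25: 2199/802

2199/802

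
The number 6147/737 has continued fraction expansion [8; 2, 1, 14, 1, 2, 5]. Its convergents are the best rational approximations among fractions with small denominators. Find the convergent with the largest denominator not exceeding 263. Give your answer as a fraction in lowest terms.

List convergents until the denominator exceeds the bound:
a_0 = 8: 8/1  (≤ bound)
a_1 = 2: 17/2  (≤ bound)
a_2 = 1: 25/3  (≤ bound)
a_3 = 14: 367/44  (≤ bound)
a_4 = 1: 392/47  (≤ bound)
a_5 = 2: 1151/138  (≤ bound)
a_6 = 5: 6147/737  (> 263, stop)

1151/138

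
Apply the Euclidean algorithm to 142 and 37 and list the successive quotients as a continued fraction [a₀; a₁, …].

Repeatedly divide and take the remainder:
142 ÷ 37 → quotient 3, remainder 31
37 ÷ 31 → quotient 1, remainder 6
31 ÷ 6 → quotient 5, remainder 1
6 ÷ 1 → quotient 6, remainder 0

[3; 1, 5, 6]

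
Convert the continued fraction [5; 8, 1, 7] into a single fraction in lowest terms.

a_0 = 5: 5/1
a_1 = 8: 41/8
a_2 = 1: 46/9
a_3 = 7: 363/71

363/71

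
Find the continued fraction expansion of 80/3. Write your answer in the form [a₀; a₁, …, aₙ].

[26; 1, 2]

80 ÷ 3 → quotient 26, remainder 2
3 ÷ 2 → quotient 1, remainder 1
2 ÷ 1 → quotient 2, remainder 0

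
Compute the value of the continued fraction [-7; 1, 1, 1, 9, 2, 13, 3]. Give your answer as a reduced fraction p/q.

-16032/2527

Work from the innermost term outward:
Start with 3.
13 + 1/(3/1) = 13 + 1/3 = 40/3
2 + 1/(40/3) = 2 + 3/40 = 83/40
9 + 1/(83/40) = 9 + 40/83 = 787/83
1 + 1/(787/83) = 1 + 83/787 = 870/787
1 + 1/(870/787) = 1 + 787/870 = 1657/870
1 + 1/(1657/870) = 1 + 870/1657 = 2527/1657
-7 + 1/(2527/1657) = -7 + 1657/2527 = -16032/2527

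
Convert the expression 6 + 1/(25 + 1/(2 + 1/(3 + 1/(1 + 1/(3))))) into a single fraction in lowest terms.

a_0 = 6: 6/1
a_1 = 25: 151/25
a_2 = 2: 308/51
a_3 = 3: 1075/178
a_4 = 1: 1383/229
a_5 = 3: 5224/865

5224/865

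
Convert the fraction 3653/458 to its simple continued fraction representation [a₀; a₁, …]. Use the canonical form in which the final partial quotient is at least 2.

3653 = 7·458 + 447, so a_0 = 7
458 = 1·447 + 11, so a_1 = 1
447 = 40·11 + 7, so a_2 = 40
11 = 1·7 + 4, so a_3 = 1
7 = 1·4 + 3, so a_4 = 1
4 = 1·3 + 1, so a_5 = 1
3 = 3·1 + 0, so a_6 = 3

[7; 1, 40, 1, 1, 1, 3]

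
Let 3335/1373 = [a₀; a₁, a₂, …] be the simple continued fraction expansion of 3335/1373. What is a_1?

Run the Euclidean algorithm, recording each quotient:
3335 = 2·1373 + 589, so a_0 = 2
1373 = 2·589 + 195, so a_1 = 2

2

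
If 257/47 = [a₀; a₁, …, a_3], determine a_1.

2

257 ÷ 47 → quotient 5, remainder 22
47 ÷ 22 → quotient 2, remainder 3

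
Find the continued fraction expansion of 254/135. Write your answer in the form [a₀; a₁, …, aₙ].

Apply division with remainder until the remainder is 0:
254 = 1·135 + 119, so a_0 = 1
135 = 1·119 + 16, so a_1 = 1
119 = 7·16 + 7, so a_2 = 7
16 = 2·7 + 2, so a_3 = 2
7 = 3·2 + 1, so a_4 = 3
2 = 2·1 + 0, so a_5 = 2

[1; 1, 7, 2, 3, 2]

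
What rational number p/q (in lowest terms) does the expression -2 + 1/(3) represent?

-5/3

Collapse the nested fraction from the inside out:
Start with 3.
-2 + 1/(3/1) = -2 + 1/3 = -5/3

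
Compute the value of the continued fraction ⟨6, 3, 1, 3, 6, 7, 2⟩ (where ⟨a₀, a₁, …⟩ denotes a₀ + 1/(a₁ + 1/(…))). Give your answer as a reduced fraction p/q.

Compute successive convergents:
a_0 = 6: 6/1
a_1 = 3: 19/3
a_2 = 1: 25/4
a_3 = 3: 94/15
a_4 = 6: 589/94
a_5 = 7: 4217/673
a_6 = 2: 9023/1440

9023/1440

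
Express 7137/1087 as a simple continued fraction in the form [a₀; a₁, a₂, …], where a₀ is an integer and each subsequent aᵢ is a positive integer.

[6; 1, 1, 3, 3, 3, 14]

7137 ÷ 1087 → quotient 6, remainder 615
1087 ÷ 615 → quotient 1, remainder 472
615 ÷ 472 → quotient 1, remainder 143
472 ÷ 143 → quotient 3, remainder 43
143 ÷ 43 → quotient 3, remainder 14
43 ÷ 14 → quotient 3, remainder 1
14 ÷ 1 → quotient 14, remainder 0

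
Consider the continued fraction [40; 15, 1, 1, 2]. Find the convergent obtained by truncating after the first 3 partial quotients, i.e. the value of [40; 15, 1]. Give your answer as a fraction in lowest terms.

a_0 = 40: 40/1
a_1 = 15: 601/15
a_2 = 1: 641/16

641/16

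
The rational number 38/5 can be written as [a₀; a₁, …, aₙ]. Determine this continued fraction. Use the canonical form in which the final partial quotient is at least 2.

⌊38/5⌋ = 7, remainder 3
⌊5/3⌋ = 1, remainder 2
⌊3/2⌋ = 1, remainder 1
⌊2/1⌋ = 2, remainder 0

[7; 1, 1, 2]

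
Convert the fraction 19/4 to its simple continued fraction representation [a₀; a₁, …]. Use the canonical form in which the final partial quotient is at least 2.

[4; 1, 3]

⌊19/4⌋ = 4, remainder 3
⌊4/3⌋ = 1, remainder 1
⌊3/1⌋ = 3, remainder 0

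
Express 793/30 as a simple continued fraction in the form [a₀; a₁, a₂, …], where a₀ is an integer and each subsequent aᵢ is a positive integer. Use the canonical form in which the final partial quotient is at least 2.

793 = 26·30 + 13, so a_0 = 26
30 = 2·13 + 4, so a_1 = 2
13 = 3·4 + 1, so a_2 = 3
4 = 4·1 + 0, so a_3 = 4

[26; 2, 3, 4]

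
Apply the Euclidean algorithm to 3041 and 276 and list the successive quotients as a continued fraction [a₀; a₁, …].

Apply division with remainder until the remainder is 0:
3041 = 11·276 + 5, so a_0 = 11
276 = 55·5 + 1, so a_1 = 55
5 = 5·1 + 0, so a_2 = 5

[11; 55, 5]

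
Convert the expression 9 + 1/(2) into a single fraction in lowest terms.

Start with 2.
9 + 1/(2/1) = 9 + 1/2 = 19/2

19/2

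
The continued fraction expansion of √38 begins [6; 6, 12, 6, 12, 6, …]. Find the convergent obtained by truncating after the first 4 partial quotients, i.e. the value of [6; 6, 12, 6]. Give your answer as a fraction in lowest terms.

a_0 = 6: 6/1
a_1 = 6: 37/6
a_2 = 12: 450/73
a_3 = 6: 2737/444

2737/444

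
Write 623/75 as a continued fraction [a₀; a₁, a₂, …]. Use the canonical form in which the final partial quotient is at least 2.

[8; 3, 3, 1, 5]

623 ÷ 75 → quotient 8, remainder 23
75 ÷ 23 → quotient 3, remainder 6
23 ÷ 6 → quotient 3, remainder 5
6 ÷ 5 → quotient 1, remainder 1
5 ÷ 1 → quotient 5, remainder 0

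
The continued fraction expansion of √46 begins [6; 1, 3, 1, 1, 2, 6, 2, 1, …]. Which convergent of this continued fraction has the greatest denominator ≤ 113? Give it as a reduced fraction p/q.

a_0 = 6: 6/1  (≤ bound)
a_1 = 1: 7/1  (≤ bound)
a_2 = 3: 27/4  (≤ bound)
a_3 = 1: 34/5  (≤ bound)
a_4 = 1: 61/9  (≤ bound)
a_5 = 2: 156/23  (≤ bound)
a_6 = 6: 997/147  (> 113, stop)

156/23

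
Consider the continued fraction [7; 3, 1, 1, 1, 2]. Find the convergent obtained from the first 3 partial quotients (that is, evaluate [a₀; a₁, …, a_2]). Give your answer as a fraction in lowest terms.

29/4

Start with 1.
3 + 1/(1/1) = 3 + 1/1 = 4/1
7 + 1/(4/1) = 7 + 1/4 = 29/4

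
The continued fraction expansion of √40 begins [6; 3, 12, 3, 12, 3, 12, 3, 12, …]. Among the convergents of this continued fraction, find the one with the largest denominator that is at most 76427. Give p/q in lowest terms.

337434/53353

a_0 = 6: 6/1  (≤ bound)
a_1 = 3: 19/3  (≤ bound)
a_2 = 12: 234/37  (≤ bound)
a_3 = 3: 721/114  (≤ bound)
a_4 = 12: 8886/1405  (≤ bound)
a_5 = 3: 27379/4329  (≤ bound)
a_6 = 12: 337434/53353  (≤ bound)
a_7 = 3: 1039681/164388  (> 76427, stop)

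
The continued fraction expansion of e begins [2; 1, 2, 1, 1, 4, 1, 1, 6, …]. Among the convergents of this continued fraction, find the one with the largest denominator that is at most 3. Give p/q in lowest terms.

a_0 = 2: 2/1  (≤ bound)
a_1 = 1: 3/1  (≤ bound)
a_2 = 2: 8/3  (≤ bound)
a_3 = 1: 11/4  (> 3, stop)

8/3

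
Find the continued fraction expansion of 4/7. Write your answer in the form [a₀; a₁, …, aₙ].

4 = 0·7 + 4, so a_0 = 0
7 = 1·4 + 3, so a_1 = 1
4 = 1·3 + 1, so a_2 = 1
3 = 3·1 + 0, so a_3 = 3

[0; 1, 1, 3]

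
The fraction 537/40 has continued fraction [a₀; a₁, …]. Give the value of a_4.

537 ÷ 40 → quotient 13, remainder 17
40 ÷ 17 → quotient 2, remainder 6
17 ÷ 6 → quotient 2, remainder 5
6 ÷ 5 → quotient 1, remainder 1
5 ÷ 1 → quotient 5, remainder 0

5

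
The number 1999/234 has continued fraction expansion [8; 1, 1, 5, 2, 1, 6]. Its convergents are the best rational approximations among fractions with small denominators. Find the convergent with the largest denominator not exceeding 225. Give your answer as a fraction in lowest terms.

a_0 = 8: 8/1  (≤ bound)
a_1 = 1: 9/1  (≤ bound)
a_2 = 1: 17/2  (≤ bound)
a_3 = 5: 94/11  (≤ bound)
a_4 = 2: 205/24  (≤ bound)
a_5 = 1: 299/35  (≤ bound)
a_6 = 6: 1999/234  (> 225, stop)

299/35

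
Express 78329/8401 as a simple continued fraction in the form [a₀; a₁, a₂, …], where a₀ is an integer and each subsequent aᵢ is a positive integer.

⌊78329/8401⌋ = 9, remainder 2720
⌊8401/2720⌋ = 3, remainder 241
⌊2720/241⌋ = 11, remainder 69
⌊241/69⌋ = 3, remainder 34
⌊69/34⌋ = 2, remainder 1
⌊34/1⌋ = 34, remainder 0

[9; 3, 11, 3, 2, 34]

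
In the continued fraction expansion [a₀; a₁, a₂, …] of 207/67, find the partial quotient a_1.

11

Apply division with remainder until the remainder is 0:
207 ÷ 67 → quotient 3, remainder 6
67 ÷ 6 → quotient 11, remainder 1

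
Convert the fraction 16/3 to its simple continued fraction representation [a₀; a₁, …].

[5; 3]

16 ÷ 3 → quotient 5, remainder 1
3 ÷ 1 → quotient 3, remainder 0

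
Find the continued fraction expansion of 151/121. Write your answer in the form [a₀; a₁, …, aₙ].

151 ÷ 121 → quotient 1, remainder 30
121 ÷ 30 → quotient 4, remainder 1
30 ÷ 1 → quotient 30, remainder 0

[1; 4, 30]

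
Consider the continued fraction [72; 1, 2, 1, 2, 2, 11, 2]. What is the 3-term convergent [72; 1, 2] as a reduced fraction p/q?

Collapse the nested fraction from the inside out:
Start with 2.
1 + 1/(2/1) = 1 + 1/2 = 3/2
72 + 1/(3/2) = 72 + 2/3 = 218/3

218/3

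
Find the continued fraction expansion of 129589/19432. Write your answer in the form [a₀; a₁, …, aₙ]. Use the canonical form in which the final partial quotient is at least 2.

⌊129589/19432⌋ = 6, remainder 12997
⌊19432/12997⌋ = 1, remainder 6435
⌊12997/6435⌋ = 2, remainder 127
⌊6435/127⌋ = 50, remainder 85
⌊127/85⌋ = 1, remainder 42
⌊85/42⌋ = 2, remainder 1
⌊42/1⌋ = 42, remainder 0

[6; 1, 2, 50, 1, 2, 42]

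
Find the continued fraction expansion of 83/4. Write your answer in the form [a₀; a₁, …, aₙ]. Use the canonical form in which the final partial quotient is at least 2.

[20; 1, 3]

⌊83/4⌋ = 20, remainder 3
⌊4/3⌋ = 1, remainder 1
⌊3/1⌋ = 3, remainder 0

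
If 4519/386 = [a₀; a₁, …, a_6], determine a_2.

4519 ÷ 386 → quotient 11, remainder 273
386 ÷ 273 → quotient 1, remainder 113
273 ÷ 113 → quotient 2, remainder 47

2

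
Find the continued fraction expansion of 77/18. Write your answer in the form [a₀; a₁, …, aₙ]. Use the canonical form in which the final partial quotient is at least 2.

[4; 3, 1, 1, 2]

Apply division with remainder until the remainder is 0:
77 ÷ 18 → quotient 4, remainder 5
18 ÷ 5 → quotient 3, remainder 3
5 ÷ 3 → quotient 1, remainder 2
3 ÷ 2 → quotient 1, remainder 1
2 ÷ 1 → quotient 2, remainder 0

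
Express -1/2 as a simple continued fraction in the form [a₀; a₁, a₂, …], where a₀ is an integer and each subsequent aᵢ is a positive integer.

Run the Euclidean algorithm, recording each quotient:
-1 = -1·2 + 1, so a_0 = -1
2 = 2·1 + 0, so a_1 = 2

[-1; 2]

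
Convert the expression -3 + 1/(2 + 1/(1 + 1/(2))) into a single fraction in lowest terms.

-21/8

Start with 2.
1 + 1/(2/1) = 1 + 1/2 = 3/2
2 + 1/(3/2) = 2 + 2/3 = 8/3
-3 + 1/(8/3) = -3 + 3/8 = -21/8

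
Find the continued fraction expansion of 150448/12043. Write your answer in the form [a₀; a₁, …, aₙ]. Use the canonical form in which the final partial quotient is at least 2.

[12; 2, 33, 7, 6, 4]

Apply division with remainder until the remainder is 0:
⌊150448/12043⌋ = 12, remainder 5932
⌊12043/5932⌋ = 2, remainder 179
⌊5932/179⌋ = 33, remainder 25
⌊179/25⌋ = 7, remainder 4
⌊25/4⌋ = 6, remainder 1
⌊4/1⌋ = 4, remainder 0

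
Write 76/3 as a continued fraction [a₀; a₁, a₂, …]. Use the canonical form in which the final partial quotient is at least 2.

Repeatedly divide and take the remainder:
76 = 25·3 + 1, so a_0 = 25
3 = 3·1 + 0, so a_1 = 3

[25; 3]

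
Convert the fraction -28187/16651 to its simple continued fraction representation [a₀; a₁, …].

[-2; 3, 3, 1, 10, 1, 53, 2]

-28187 ÷ 16651 → quotient -2, remainder 5115
16651 ÷ 5115 → quotient 3, remainder 1306
5115 ÷ 1306 → quotient 3, remainder 1197
1306 ÷ 1197 → quotient 1, remainder 109
1197 ÷ 109 → quotient 10, remainder 107
109 ÷ 107 → quotient 1, remainder 2
107 ÷ 2 → quotient 53, remainder 1
2 ÷ 1 → quotient 2, remainder 0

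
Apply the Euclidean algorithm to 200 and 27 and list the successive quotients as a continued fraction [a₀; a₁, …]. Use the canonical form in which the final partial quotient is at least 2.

Run the Euclidean algorithm, recording each quotient:
200 = 7·27 + 11, so a_0 = 7
27 = 2·11 + 5, so a_1 = 2
11 = 2·5 + 1, so a_2 = 2
5 = 5·1 + 0, so a_3 = 5

[7; 2, 2, 5]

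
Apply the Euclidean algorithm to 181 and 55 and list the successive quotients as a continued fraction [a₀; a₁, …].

⌊181/55⌋ = 3, remainder 16
⌊55/16⌋ = 3, remainder 7
⌊16/7⌋ = 2, remainder 2
⌊7/2⌋ = 3, remainder 1
⌊2/1⌋ = 2, remainder 0

[3; 3, 2, 3, 2]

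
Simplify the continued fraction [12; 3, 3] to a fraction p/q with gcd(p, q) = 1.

Start with 3.
3 + 1/(3/1) = 3 + 1/3 = 10/3
12 + 1/(10/3) = 12 + 3/10 = 123/10

123/10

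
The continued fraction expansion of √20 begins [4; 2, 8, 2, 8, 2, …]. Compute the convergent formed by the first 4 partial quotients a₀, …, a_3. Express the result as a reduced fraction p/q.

161/36

a_0 = 4: 4/1
a_1 = 2: 9/2
a_2 = 8: 76/17
a_3 = 2: 161/36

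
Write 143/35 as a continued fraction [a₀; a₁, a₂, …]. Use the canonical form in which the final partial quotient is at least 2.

⌊143/35⌋ = 4, remainder 3
⌊35/3⌋ = 11, remainder 2
⌊3/2⌋ = 1, remainder 1
⌊2/1⌋ = 2, remainder 0

[4; 11, 1, 2]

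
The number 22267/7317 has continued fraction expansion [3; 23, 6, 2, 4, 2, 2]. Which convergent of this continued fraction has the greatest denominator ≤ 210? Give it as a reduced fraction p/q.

List convergents until the denominator exceeds the bound:
a_0 = 3: 3/1  (≤ bound)
a_1 = 23: 70/23  (≤ bound)
a_2 = 6: 423/139  (≤ bound)
a_3 = 2: 916/301  (> 210, stop)

423/139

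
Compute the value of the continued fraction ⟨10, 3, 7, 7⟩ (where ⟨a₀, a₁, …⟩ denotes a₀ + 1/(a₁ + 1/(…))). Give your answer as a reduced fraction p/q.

a_0 = 10: 10/1
a_1 = 3: 31/3
a_2 = 7: 227/22
a_3 = 7: 1620/157

1620/157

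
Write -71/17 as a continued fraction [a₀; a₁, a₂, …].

[-5; 1, 4, 1, 2]

Repeatedly divide and take the remainder:
⌊-71/17⌋ = -5, remainder 14
⌊17/14⌋ = 1, remainder 3
⌊14/3⌋ = 4, remainder 2
⌊3/2⌋ = 1, remainder 1
⌊2/1⌋ = 2, remainder 0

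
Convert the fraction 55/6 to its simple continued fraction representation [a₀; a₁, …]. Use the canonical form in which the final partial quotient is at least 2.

55 = 9·6 + 1, so a_0 = 9
6 = 6·1 + 0, so a_1 = 6

[9; 6]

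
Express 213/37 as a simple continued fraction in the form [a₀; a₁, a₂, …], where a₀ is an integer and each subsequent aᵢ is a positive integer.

[5; 1, 3, 9]

Repeatedly divide and take the remainder:
⌊213/37⌋ = 5, remainder 28
⌊37/28⌋ = 1, remainder 9
⌊28/9⌋ = 3, remainder 1
⌊9/1⌋ = 9, remainder 0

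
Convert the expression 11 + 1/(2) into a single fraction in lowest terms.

a_0 = 11: 11/1
a_1 = 2: 23/2

23/2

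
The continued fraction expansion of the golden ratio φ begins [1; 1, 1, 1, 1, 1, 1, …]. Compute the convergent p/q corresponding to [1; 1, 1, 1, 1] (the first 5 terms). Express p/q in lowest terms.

Build up convergents one term at a time:
a_0 = 1: 1/1
a_1 = 1: 2/1
a_2 = 1: 3/2
a_3 = 1: 5/3
a_4 = 1: 8/5

8/5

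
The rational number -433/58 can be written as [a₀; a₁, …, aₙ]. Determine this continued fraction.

-433 ÷ 58 → quotient -8, remainder 31
58 ÷ 31 → quotient 1, remainder 27
31 ÷ 27 → quotient 1, remainder 4
27 ÷ 4 → quotient 6, remainder 3
4 ÷ 3 → quotient 1, remainder 1
3 ÷ 1 → quotient 3, remainder 0

[-8; 1, 1, 6, 1, 3]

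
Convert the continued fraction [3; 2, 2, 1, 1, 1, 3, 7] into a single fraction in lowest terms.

Start with 7.
3 + 1/(7/1) = 3 + 1/7 = 22/7
1 + 1/(22/7) = 1 + 7/22 = 29/22
1 + 1/(29/22) = 1 + 22/29 = 51/29
1 + 1/(51/29) = 1 + 29/51 = 80/51
2 + 1/(80/51) = 2 + 51/80 = 211/80
2 + 1/(211/80) = 2 + 80/211 = 502/211
3 + 1/(502/211) = 3 + 211/502 = 1717/502

1717/502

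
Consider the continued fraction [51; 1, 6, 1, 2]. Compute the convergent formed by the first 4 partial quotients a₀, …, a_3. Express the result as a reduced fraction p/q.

415/8

Use the convergent recurrence hₖ = aₖ·hₖ₋₁ + hₖ₋₂ (and likewise for the denominators kₖ):
a_0 = 51: 51/1
a_1 = 1: 52/1
a_2 = 6: 363/7
a_3 = 1: 415/8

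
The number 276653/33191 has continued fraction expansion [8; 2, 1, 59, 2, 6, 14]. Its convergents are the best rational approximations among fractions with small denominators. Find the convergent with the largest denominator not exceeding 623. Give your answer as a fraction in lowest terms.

3009/361

a_0 = 8: 8/1  (≤ bound)
a_1 = 2: 17/2  (≤ bound)
a_2 = 1: 25/3  (≤ bound)
a_3 = 59: 1492/179  (≤ bound)
a_4 = 2: 3009/361  (≤ bound)
a_5 = 6: 19546/2345  (> 623, stop)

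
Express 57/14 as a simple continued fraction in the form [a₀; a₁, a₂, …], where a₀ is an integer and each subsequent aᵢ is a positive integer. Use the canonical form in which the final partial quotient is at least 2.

[4; 14]

Run the Euclidean algorithm, recording each quotient:
57 ÷ 14 → quotient 4, remainder 1
14 ÷ 1 → quotient 14, remainder 0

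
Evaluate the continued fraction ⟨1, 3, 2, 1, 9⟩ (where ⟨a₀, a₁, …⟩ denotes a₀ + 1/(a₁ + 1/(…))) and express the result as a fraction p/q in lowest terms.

126/97

Start with 9.
1 + 1/(9/1) = 1 + 1/9 = 10/9
2 + 1/(10/9) = 2 + 9/10 = 29/10
3 + 1/(29/10) = 3 + 10/29 = 97/29
1 + 1/(97/29) = 1 + 29/97 = 126/97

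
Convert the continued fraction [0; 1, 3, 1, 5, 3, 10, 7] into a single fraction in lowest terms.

a_0 = 0: 0/1
a_1 = 1: 1/1
a_2 = 3: 3/4
a_3 = 1: 4/5
a_4 = 5: 23/29
a_5 = 3: 73/92
a_6 = 10: 753/949
a_7 = 7: 5344/6735

5344/6735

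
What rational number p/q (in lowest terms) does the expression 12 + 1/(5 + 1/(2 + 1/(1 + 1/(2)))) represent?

524/43

a_0 = 12: 12/1
a_1 = 5: 61/5
a_2 = 2: 134/11
a_3 = 1: 195/16
a_4 = 2: 524/43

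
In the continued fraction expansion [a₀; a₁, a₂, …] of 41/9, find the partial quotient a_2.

Repeatedly divide and take the remainder:
⌊41/9⌋ = 4, remainder 5
⌊9/5⌋ = 1, remainder 4
⌊5/4⌋ = 1, remainder 1

1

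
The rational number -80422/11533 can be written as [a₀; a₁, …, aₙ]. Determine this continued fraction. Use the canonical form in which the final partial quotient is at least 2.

[-7; 37, 3, 11, 9]

-80422 ÷ 11533 → quotient -7, remainder 309
11533 ÷ 309 → quotient 37, remainder 100
309 ÷ 100 → quotient 3, remainder 9
100 ÷ 9 → quotient 11, remainder 1
9 ÷ 1 → quotient 9, remainder 0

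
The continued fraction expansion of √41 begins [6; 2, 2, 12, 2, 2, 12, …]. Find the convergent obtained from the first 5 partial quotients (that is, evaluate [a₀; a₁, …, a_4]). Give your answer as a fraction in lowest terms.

826/129

Collapse the nested fraction from the inside out:
Start with 2.
12 + 1/(2/1) = 12 + 1/2 = 25/2
2 + 1/(25/2) = 2 + 2/25 = 52/25
2 + 1/(52/25) = 2 + 25/52 = 129/52
6 + 1/(129/52) = 6 + 52/129 = 826/129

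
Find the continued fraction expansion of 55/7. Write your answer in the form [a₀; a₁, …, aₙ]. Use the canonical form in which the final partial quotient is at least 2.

55 ÷ 7 → quotient 7, remainder 6
7 ÷ 6 → quotient 1, remainder 1
6 ÷ 1 → quotient 6, remainder 0

[7; 1, 6]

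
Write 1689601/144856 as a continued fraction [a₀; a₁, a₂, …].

1689601 ÷ 144856 → quotient 11, remainder 96185
144856 ÷ 96185 → quotient 1, remainder 48671
96185 ÷ 48671 → quotient 1, remainder 47514
48671 ÷ 47514 → quotient 1, remainder 1157
47514 ÷ 1157 → quotient 41, remainder 77
1157 ÷ 77 → quotient 15, remainder 2
77 ÷ 2 → quotient 38, remainder 1
2 ÷ 1 → quotient 2, remainder 0

[11; 1, 1, 1, 41, 15, 38, 2]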